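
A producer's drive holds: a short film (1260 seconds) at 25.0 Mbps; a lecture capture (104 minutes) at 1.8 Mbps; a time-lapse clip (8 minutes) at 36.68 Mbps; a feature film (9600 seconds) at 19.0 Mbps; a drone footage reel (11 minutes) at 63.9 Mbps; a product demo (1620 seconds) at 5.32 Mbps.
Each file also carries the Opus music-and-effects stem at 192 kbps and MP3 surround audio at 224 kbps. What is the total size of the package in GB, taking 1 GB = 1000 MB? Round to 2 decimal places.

37.72 GB

Audio total: 192 + 224 = 416 kbps = 0.416 Mbps.
short film: 25.416 Mbps × 1260 s = 32024.2 Mb
lecture capture: 2.216 Mbps × 6240 s = 13827.8 Mb
time-lapse clip: 37.096 Mbps × 480 s = 17806.1 Mb
feature film: 19.416 Mbps × 9600 s = 186393.6 Mb
drone footage reel: 64.316 Mbps × 660 s = 42448.6 Mb
product demo: 5.736 Mbps × 1620 s = 9292.3 Mb
Total: 301792.6 Mb = 37724.1 MB.
= 37.72 GB.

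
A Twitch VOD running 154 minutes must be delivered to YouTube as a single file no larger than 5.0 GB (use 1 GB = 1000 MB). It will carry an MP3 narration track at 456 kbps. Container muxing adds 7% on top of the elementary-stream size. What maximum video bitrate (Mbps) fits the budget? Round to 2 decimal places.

Budget: 5.0 GB = 40000.0 Mb.
Stream payload after overhead: 40000.0 / 1.07 = 37383.2 Mb.
154 min = 9240 s
Total bitrate budget: 37383.2 Mb / 9240 s = 4.046 Mbps.
Audio: 456 kbps = 0.456 Mbps.
Video: 4.046 − 0.456 = 3.590 Mbps.

3.59 Mbps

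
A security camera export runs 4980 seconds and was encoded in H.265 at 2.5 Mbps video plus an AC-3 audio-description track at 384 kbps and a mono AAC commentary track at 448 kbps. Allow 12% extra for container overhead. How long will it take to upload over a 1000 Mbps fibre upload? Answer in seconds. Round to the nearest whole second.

19 seconds

Audio total: 384 + 448 = 832 kbps = 0.832 Mbps.
Total bitrate: 3.332 Mbps.
File: 3.332 Mbps × 4980 s = 16593.4 Mb.
With 12% container overhead: ×1.12. → 18584.6 Mb.
At 1000 Mbps: 18584.6 / 1000 = 18.6 s ≈ 18.6 seconds.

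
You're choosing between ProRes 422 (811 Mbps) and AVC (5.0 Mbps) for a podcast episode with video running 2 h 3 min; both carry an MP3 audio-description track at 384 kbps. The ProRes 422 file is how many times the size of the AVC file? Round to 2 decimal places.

2 h 3 min = 123 min = 7380 s
Audio: 384 kbps = 0.384 Mbps.
ProRes 422: 811.384 Mbps × 7380 s = 5988013.9 Mb = 697.097 GiB.
AVC: 5.384 Mbps × 7380 s = 39733.9 Mb = 4.626 GiB.
Ratio: 697.097 / 4.626 = 150.703.

150.70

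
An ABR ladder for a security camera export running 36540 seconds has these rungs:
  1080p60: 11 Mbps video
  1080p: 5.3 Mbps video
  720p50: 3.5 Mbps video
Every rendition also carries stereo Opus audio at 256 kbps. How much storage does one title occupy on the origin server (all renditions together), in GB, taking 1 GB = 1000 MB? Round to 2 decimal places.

Audio: 256 kbps = 0.256 Mbps.
Sum of rendition bitrates: (11+0.256) + (5.3+0.256) + (3.5+0.256) = 20.568 Mbps.
× 36540 s = 751,555 Mb = 93,944 MB = 93.94 GB.

93.94 GB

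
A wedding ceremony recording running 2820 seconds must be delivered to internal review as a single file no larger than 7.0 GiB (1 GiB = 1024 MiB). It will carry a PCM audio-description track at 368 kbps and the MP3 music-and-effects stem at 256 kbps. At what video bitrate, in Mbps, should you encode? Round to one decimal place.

Budget: 7.0 GiB = 60129.5 Mb.
Total bitrate budget: 60129.5 Mb / 2820 s = 21.323 Mbps.
Audio total: 368 + 256 = 624 kbps = 0.624 Mbps.
Video: 21.323 − 0.624 = 20.699 Mbps.

20.7 Mbps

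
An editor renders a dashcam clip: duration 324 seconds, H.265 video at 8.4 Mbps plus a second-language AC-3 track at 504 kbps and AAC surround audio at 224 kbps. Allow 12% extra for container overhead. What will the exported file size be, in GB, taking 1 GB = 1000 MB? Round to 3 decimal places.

Audio total: 504 + 224 = 728 kbps = 0.728 Mbps.
Total bitrate: 8.4 + 0.728 = 9.128 Mbps.
Stream data: 9.128 Mbps × 324 s = 2957.5 Mb.
With 12% container overhead: ×1.12.
3,312 Mb ÷ 8 = 414.0 MB → 0.414 GB.

0.414 GB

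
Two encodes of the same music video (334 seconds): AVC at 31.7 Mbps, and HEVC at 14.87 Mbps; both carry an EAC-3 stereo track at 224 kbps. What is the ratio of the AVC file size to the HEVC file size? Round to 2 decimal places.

2.12

Audio: 224 kbps = 0.224 Mbps.
AVC: 31.924 Mbps × 334 s = 10662.6 Mb = 1.241 GiB.
HEVC: 15.094 Mbps × 334 s = 5041.4 Mb = 0.587 GiB.
Ratio: 1.241 / 0.587 = 2.115.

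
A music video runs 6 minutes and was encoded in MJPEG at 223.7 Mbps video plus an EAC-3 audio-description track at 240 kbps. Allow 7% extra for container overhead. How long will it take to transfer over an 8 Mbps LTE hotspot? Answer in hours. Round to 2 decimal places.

6 min = 360 s
Audio: 240 kbps = 0.240 Mbps.
Total bitrate: 223.940 Mbps.
File: 223.940 Mbps × 360 s = 80618.4 Mb.
With 7% container overhead: ×1.07. → 86261.7 Mb.
At 8 Mbps: 86261.7 / 8 = 10782.7 s ≈ 3 hours.

3.00 hours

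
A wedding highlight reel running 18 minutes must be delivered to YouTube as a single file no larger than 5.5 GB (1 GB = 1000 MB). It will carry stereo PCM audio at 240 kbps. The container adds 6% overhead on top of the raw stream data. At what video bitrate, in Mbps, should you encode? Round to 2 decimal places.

38.19 Mbps

Budget: 5.5 GB = 44000.0 Mb.
Stream payload after overhead: 44000.0 / 1.06 = 41509.4 Mb.
18 min = 1080 s
Total bitrate budget: 41509.4 Mb / 1080 s = 38.435 Mbps.
Audio: 240 kbps = 0.240 Mbps.
Video: 38.435 − 0.240 = 38.195 Mbps.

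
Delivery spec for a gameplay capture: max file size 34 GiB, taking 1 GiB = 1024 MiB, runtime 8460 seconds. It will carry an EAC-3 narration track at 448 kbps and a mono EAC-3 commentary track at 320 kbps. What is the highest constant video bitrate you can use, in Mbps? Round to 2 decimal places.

33.75 Mbps

Budget: 34 GiB = 292057.8 Mb.
Total bitrate budget: 292057.8 Mb / 8460 s = 34.522 Mbps.
Audio total: 448 + 320 = 768 kbps = 0.768 Mbps.
Video: 34.522 − 0.768 = 33.754 Mbps.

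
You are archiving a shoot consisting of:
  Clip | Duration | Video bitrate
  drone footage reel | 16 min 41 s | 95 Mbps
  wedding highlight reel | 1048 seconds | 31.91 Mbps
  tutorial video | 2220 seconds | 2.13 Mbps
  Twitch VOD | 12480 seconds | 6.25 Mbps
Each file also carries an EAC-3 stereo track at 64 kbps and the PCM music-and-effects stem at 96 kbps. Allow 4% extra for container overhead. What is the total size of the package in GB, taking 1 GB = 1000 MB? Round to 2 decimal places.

Audio total: 64 + 96 = 160 kbps = 0.160 Mbps.
drone footage reel: 95.160 Mbps × 1001 s × 1.04 = 99065.4 Mb
wedding highlight reel: 32.070 Mbps × 1048 s × 1.04 = 34953.7 Mb
tutorial video: 2.290 Mbps × 2220 s × 1.04 = 5287.2 Mb
Twitch VOD: 6.410 Mbps × 12480 s × 1.04 = 83196.7 Mb
Total: 222502.9 Mb = 27812.9 MB.
= 27.81 GB.

27.81 GB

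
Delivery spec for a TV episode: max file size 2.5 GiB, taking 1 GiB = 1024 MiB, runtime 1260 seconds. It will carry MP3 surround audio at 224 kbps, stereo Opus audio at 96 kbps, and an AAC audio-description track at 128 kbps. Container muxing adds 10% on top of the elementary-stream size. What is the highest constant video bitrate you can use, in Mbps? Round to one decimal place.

Budget: 2.5 GiB = 21474.8 Mb.
Stream payload after overhead: 21474.8 / 1.10 = 19522.6 Mb.
Total bitrate budget: 19522.6 Mb / 1260 s = 15.494 Mbps.
Audio total: 224 + 96 + 128 = 448 kbps = 0.448 Mbps.
Video: 15.494 − 0.448 = 15.046 Mbps.

15.0 Mbps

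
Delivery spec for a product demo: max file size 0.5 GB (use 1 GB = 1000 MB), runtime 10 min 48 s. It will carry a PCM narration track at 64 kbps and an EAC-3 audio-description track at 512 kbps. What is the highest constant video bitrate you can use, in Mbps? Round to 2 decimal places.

5.60 Mbps

Budget: 0.5 GB = 4000.0 Mb.
10 min 48 s = 648 s
Total bitrate budget: 4000.0 Mb / 648 s = 6.173 Mbps.
Audio total: 64 + 512 = 576 kbps = 0.576 Mbps.
Video: 6.173 − 0.576 = 5.597 Mbps.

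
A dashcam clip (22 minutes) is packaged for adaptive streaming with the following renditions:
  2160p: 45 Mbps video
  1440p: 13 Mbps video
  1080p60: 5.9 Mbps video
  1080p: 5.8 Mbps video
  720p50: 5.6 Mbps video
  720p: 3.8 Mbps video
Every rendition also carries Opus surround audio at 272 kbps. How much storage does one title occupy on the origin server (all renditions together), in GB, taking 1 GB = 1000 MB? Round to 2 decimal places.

13.32 GB

22 min = 1320 s
Audio: 272 kbps = 0.272 Mbps.
Sum of rendition bitrates: (45+0.272) + (13+0.272) + (5.9+0.272) + (5.8+0.272) + (5.6+0.272) + (3.8+0.272) = 80.732 Mbps.
× 1320 s = 106,566 Mb = 13,321 MB = 13.32 GB.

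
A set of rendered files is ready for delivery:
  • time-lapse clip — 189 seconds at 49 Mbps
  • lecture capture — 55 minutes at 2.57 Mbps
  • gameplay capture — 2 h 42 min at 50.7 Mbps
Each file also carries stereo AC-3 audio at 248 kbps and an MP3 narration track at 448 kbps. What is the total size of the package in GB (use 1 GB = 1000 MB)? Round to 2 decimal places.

Audio total: 248 + 448 = 696 kbps = 0.696 Mbps.
time-lapse clip: 49.696 Mbps × 189 s = 9392.5 Mb
lecture capture: 3.266 Mbps × 3300 s = 10777.8 Mb
gameplay capture: 51.396 Mbps × 9720 s = 499569.1 Mb
Total: 519739.5 Mb = 64967.4 MB.
= 64.97 GB.

64.97 GB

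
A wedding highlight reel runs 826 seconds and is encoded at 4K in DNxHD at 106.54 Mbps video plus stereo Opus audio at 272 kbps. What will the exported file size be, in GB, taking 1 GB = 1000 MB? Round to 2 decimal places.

Audio: 272 kbps = 0.272 Mbps.
Total bitrate: 106.54 + 0.272 = 106.812 Mbps.
Stream data: 106.812 Mbps × 826 s = 88226.7 Mb.
88,227 Mb ÷ 8 = 11,028 MB → 11.03 GB.

11.03 GB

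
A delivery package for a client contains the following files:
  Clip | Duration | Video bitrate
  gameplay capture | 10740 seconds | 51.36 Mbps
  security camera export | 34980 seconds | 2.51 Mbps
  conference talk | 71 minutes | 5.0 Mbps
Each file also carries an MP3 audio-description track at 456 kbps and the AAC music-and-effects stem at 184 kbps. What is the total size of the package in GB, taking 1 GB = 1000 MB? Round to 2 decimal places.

Audio total: 456 + 184 = 640 kbps = 0.640 Mbps.
gameplay capture: 52.000 Mbps × 10740 s = 558480.0 Mb
security camera export: 3.150 Mbps × 34980 s = 110187.0 Mb
conference talk: 5.640 Mbps × 4260 s = 24026.4 Mb
Total: 692693.4 Mb = 86586.7 MB.
= 86.59 GB.

86.59 GB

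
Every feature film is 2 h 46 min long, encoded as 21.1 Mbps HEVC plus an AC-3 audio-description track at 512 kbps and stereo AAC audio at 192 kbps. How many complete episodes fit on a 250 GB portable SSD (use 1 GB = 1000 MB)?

9

2 h 46 min = 166 min = 9960 s
Audio total: 512 + 192 = 704 kbps = 0.704 Mbps.
Total bitrate: 21.804 Mbps.
Per item: 21.804 Mbps × 9960 s = 217,168 Mb = 27,146 MB.
Capacity: 250 GB = 2,000,000 Mb; 9.21 items → 9 complete.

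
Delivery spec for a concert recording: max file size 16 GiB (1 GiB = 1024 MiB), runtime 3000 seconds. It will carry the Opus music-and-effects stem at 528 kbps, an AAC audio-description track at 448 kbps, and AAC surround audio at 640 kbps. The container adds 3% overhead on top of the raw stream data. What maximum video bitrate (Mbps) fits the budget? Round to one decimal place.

42.9 Mbps

Budget: 16 GiB = 137439.0 Mb.
Stream payload after overhead: 137439.0 / 1.03 = 133435.9 Mb.
Total bitrate budget: 133435.9 Mb / 3000 s = 44.479 Mbps.
Audio total: 528 + 448 + 640 = 1616 kbps = 1.616 Mbps.
Video: 44.479 − 1.616 = 42.863 Mbps.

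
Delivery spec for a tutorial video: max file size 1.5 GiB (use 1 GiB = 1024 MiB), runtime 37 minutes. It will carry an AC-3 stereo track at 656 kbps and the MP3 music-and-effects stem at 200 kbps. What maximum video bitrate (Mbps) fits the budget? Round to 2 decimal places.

4.95 Mbps

Budget: 1.5 GiB = 12884.9 Mb.
37 min = 2220 s
Total bitrate budget: 12884.9 Mb / 2220 s = 5.804 Mbps.
Audio total: 656 + 200 = 856 kbps = 0.856 Mbps.
Video: 5.804 − 0.856 = 4.948 Mbps.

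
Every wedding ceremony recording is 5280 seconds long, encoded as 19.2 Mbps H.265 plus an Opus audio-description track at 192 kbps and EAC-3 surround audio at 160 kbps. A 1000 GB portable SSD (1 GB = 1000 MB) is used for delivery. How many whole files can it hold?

77

Audio total: 192 + 160 = 352 kbps = 0.352 Mbps.
Total bitrate: 19.552 Mbps.
Per item: 19.552 Mbps × 5280 s = 103,235 Mb = 12,904 MB.
Capacity: 1000 GB = 8,000,000 Mb; 77.49 items → 77 complete.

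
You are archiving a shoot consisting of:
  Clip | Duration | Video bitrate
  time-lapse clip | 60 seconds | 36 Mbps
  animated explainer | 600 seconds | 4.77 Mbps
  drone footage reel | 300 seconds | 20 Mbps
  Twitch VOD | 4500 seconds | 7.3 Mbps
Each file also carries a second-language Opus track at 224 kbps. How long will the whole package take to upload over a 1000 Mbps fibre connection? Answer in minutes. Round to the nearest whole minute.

Audio: 224 kbps = 0.224 Mbps.
time-lapse clip: 36.224 Mbps × 60 s = 2173.4 Mb
animated explainer: 4.994 Mbps × 600 s = 2996.4 Mb
drone footage reel: 20.224 Mbps × 300 s = 6067.2 Mb
Twitch VOD: 7.524 Mbps × 4500 s = 33858.0 Mb
Total: 45095.0 Mb = 5636.9 MB.
At 1000 Mbps: 45095.0 / 1000 = 45 s ≈ 0.752 minutes.

1 minutes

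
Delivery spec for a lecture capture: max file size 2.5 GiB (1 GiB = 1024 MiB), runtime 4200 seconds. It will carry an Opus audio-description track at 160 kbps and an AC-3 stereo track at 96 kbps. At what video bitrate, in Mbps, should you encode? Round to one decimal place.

4.9 Mbps

Budget: 2.5 GiB = 21474.8 Mb.
Total bitrate budget: 21474.8 Mb / 4200 s = 5.113 Mbps.
Audio total: 160 + 96 = 256 kbps = 0.256 Mbps.
Video: 5.113 − 0.256 = 4.857 Mbps.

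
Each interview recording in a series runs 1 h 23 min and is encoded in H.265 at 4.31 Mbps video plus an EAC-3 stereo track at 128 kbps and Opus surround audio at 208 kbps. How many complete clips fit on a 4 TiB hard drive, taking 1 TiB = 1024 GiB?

1 h 23 min = 83 min = 4980 s
Audio total: 128 + 208 = 336 kbps = 0.336 Mbps.
Total bitrate: 4.646 Mbps.
Per item: 4.646 Mbps × 4980 s = 23,137 Mb = 2,892 MB.
Capacity: 4 TiB = 35,184,372 Mb; 1520.69 items → 1520 complete.

1520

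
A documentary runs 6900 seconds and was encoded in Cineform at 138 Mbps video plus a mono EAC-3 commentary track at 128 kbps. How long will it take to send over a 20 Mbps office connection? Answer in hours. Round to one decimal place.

Audio: 128 kbps = 0.128 Mbps.
Total bitrate: 138.128 Mbps.
File: 138.128 Mbps × 6900 s = 953083.2 Mb.
At 20 Mbps: 953083.2 / 20 = 47654.2 s ≈ 13.2 hours.

13.2 hours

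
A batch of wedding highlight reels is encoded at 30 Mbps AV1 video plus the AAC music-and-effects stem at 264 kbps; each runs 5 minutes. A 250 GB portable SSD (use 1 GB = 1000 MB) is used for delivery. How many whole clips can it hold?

5 min = 300 s
Audio: 264 kbps = 0.264 Mbps.
Total bitrate: 30.264 Mbps.
Per item: 30.264 Mbps × 300 s = 9,079 Mb = 1,135 MB.
Capacity: 250 GB = 2,000,000 Mb; 220.28 items → 220 complete.

220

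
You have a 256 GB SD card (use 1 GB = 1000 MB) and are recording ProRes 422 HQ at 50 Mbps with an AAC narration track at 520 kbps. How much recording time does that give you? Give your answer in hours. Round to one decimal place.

11.3 hours

Audio: 520 kbps = 0.520 Mbps.
Total bitrate: 50 + 0.520 = 50.520 Mbps.
Capacity: 256 GB = 2,048,000 Mb.
Recording time: 2,048,000 / 50.520 = 40,538 s ≈ 11.3 hours.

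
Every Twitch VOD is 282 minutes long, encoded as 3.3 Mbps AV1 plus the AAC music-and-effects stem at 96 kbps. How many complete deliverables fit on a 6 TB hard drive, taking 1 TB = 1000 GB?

282 min = 16920 s
Audio: 96 kbps = 0.096 Mbps.
Total bitrate: 3.396 Mbps.
Per item: 3.396 Mbps × 16920 s = 57,460 Mb = 7,183 MB.
Capacity: 6 TB = 48,000,000 Mb; 835.36 items → 835 complete.

835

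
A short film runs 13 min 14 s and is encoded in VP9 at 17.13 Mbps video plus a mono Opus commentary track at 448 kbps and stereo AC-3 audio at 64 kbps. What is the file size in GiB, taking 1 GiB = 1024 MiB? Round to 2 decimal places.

1.63 GiB

13 min 14 s = 794 s
Audio total: 448 + 64 = 512 kbps = 0.512 Mbps.
Total bitrate: 17.13 + 0.512 = 17.642 Mbps.
Stream data: 17.642 Mbps × 794 s = 14007.7 Mb.
14,008 Mb = 1,750,968,500 bytes ÷ 1,073,741,824 = 1.631 GiB.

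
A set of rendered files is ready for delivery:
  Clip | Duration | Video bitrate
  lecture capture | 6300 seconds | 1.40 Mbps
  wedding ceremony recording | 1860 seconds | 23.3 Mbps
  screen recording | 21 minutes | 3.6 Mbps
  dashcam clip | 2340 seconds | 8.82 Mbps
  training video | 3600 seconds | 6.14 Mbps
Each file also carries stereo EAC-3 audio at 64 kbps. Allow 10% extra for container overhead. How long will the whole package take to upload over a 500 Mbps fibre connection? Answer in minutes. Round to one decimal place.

Audio: 64 kbps = 0.064 Mbps.
lecture capture: 1.464 Mbps × 6300 s × 1.10 = 10145.5 Mb
wedding ceremony recording: 23.364 Mbps × 1860 s × 1.10 = 47802.7 Mb
screen recording: 3.664 Mbps × 1260 s × 1.10 = 5078.3 Mb
dashcam clip: 8.884 Mbps × 2340 s × 1.10 = 22867.4 Mb
training video: 6.204 Mbps × 3600 s × 1.10 = 24567.8 Mb
Total: 110461.8 Mb = 13807.7 MB.
At 500 Mbps: 110461.8 / 500 = 221 s ≈ 3.68 minutes.

3.7 minutes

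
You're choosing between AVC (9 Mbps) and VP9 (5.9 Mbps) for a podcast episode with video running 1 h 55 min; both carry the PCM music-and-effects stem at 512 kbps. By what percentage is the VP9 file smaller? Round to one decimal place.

32.6%

1 h 55 min = 115 min = 6900 s
Audio: 512 kbps = 0.512 Mbps.
AVC: 9.512 Mbps × 6900 s = 65632.8 Mb = 7.641 GiB.
VP9: 6.412 Mbps × 6900 s = 44242.8 Mb = 5.151 GiB.
Reduction: (1 − 5.151/7.641) × 100 = 32.59%.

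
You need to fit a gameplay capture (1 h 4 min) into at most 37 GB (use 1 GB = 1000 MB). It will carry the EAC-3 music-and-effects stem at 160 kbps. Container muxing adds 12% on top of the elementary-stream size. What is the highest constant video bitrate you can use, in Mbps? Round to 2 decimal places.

68.66 Mbps

Budget: 37 GB = 296000.0 Mb.
Stream payload after overhead: 296000.0 / 1.12 = 264285.7 Mb.
1 h 4 min = 64 min = 3840 s
Total bitrate budget: 264285.7 Mb / 3840 s = 68.824 Mbps.
Audio: 160 kbps = 0.160 Mbps.
Video: 68.824 − 0.160 = 68.664 Mbps.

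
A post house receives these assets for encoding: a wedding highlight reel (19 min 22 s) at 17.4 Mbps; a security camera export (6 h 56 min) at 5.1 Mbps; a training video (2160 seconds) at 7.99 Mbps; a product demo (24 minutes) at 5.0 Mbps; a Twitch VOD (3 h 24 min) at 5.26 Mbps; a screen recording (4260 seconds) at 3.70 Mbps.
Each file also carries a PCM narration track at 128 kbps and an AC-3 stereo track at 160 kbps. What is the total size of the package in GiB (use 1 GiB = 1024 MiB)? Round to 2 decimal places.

30.90 GiB

Audio total: 128 + 160 = 288 kbps = 0.288 Mbps.
wedding highlight reel: 17.688 Mbps × 1162 s = 20553.5 Mb
security camera export: 5.388 Mbps × 24960 s = 134484.5 Mb
training video: 8.278 Mbps × 2160 s = 17880.5 Mb
product demo: 5.288 Mbps × 1440 s = 7614.7 Mb
Twitch VOD: 5.548 Mbps × 12240 s = 67907.5 Mb
screen recording: 3.988 Mbps × 4260 s = 16988.9 Mb
Total: 265429.5 Mb = 33178.7 MB.
= 30.90 GiB.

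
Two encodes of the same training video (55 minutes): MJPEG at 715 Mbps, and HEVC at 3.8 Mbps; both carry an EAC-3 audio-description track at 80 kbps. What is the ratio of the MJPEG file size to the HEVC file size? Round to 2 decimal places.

55 min = 3300 s
Audio: 80 kbps = 0.080 Mbps.
MJPEG: 715.080 Mbps × 3300 s = 2359764.0 Mb = 274.713 GiB.
HEVC: 3.880 Mbps × 3300 s = 12804.0 Mb = 1.491 GiB.
Ratio: 274.713 / 1.491 = 184.299.

184.30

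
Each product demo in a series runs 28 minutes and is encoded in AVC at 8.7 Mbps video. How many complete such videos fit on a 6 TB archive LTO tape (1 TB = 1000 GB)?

3284

28 min = 1680 s
Per item: 8.700 Mbps × 1680 s = 14,616 Mb = 1,827 MB.
Capacity: 6 TB = 48,000,000 Mb; 3284.07 items → 3284 complete.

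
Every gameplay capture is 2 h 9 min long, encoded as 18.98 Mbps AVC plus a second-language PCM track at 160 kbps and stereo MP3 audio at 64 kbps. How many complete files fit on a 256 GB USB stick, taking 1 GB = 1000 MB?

13

2 h 9 min = 129 min = 7740 s
Audio total: 160 + 64 = 224 kbps = 0.224 Mbps.
Total bitrate: 19.204 Mbps.
Per item: 19.204 Mbps × 7740 s = 148,639 Mb = 18,580 MB.
Capacity: 256 GB = 2,048,000 Mb; 13.78 items → 13 complete.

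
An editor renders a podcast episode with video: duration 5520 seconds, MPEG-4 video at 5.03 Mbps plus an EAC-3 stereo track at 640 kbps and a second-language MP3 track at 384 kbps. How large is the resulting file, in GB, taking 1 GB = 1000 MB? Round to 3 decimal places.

Audio total: 640 + 384 = 1024 kbps = 1.024 Mbps.
Total bitrate: 5.03 + 1.024 = 6.054 Mbps.
Stream data: 6.054 Mbps × 5520 s = 33418.1 Mb.
33,418 Mb ÷ 8 = 4,177 MB → 4.177 GB.

4.177 GB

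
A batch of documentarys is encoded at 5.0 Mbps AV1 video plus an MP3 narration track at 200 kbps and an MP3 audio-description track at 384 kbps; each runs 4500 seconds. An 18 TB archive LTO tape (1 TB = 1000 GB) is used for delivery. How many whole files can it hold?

Audio total: 200 + 384 = 584 kbps = 0.584 Mbps.
Total bitrate: 5.584 Mbps.
Per item: 5.584 Mbps × 4500 s = 25,128 Mb = 3,141 MB.
Capacity: 18 TB = 144,000,000 Mb; 5730.66 items → 5730 complete.

5730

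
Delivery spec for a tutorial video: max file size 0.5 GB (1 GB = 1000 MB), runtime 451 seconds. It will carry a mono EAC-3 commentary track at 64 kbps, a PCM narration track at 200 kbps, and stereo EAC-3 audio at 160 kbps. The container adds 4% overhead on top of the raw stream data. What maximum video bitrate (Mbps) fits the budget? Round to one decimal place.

Budget: 0.5 GB = 4000.0 Mb.
Stream payload after overhead: 4000.0 / 1.04 = 3846.2 Mb.
Total bitrate budget: 3846.2 Mb / 451 s = 8.528 Mbps.
Audio total: 64 + 200 + 160 = 424 kbps = 0.424 Mbps.
Video: 8.528 − 0.424 = 8.104 Mbps.

8.1 Mbps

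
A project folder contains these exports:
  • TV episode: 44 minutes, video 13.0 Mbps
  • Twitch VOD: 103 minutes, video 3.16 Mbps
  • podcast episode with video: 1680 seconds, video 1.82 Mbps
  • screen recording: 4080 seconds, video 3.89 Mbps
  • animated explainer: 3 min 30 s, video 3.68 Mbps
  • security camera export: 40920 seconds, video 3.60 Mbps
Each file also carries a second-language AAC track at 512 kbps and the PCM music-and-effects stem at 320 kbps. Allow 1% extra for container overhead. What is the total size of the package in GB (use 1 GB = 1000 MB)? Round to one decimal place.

33.7 GB

Audio total: 512 + 320 = 832 kbps = 0.832 Mbps.
TV episode: 13.832 Mbps × 2640 s × 1.01 = 36881.6 Mb
Twitch VOD: 3.992 Mbps × 6180 s × 1.01 = 24917.3 Mb
podcast episode with video: 2.652 Mbps × 1680 s × 1.01 = 4499.9 Mb
screen recording: 4.722 Mbps × 4080 s × 1.01 = 19458.4 Mb
animated explainer: 4.512 Mbps × 210 s × 1.01 = 957.0 Mb
security camera export: 4.432 Mbps × 40920 s × 1.01 = 183171.0 Mb
Total: 269885.3 Mb = 33735.7 MB.
= 33.74 GB.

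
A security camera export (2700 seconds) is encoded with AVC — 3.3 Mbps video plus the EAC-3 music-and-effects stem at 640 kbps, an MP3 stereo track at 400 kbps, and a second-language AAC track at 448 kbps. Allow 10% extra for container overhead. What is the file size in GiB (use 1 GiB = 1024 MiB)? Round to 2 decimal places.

Audio total: 640 + 400 + 448 = 1488 kbps = 1.488 Mbps.
Total bitrate: 3.3 + 1.488 = 4.788 Mbps.
Stream data: 4.788 Mbps × 2700 s = 12927.6 Mb.
With 10% container overhead: ×1.10.
14,220 Mb = 1,777,545,000 bytes ÷ 1,073,741,824 = 1.655 GiB.

1.66 GiB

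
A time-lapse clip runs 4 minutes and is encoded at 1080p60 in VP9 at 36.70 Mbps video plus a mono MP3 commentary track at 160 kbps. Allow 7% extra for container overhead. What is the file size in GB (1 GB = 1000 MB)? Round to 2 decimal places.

4 min = 240 s
Audio: 160 kbps = 0.160 Mbps.
Total bitrate: 36.70 + 0.160 = 36.860 Mbps.
Stream data: 36.860 Mbps × 240 s = 8846.4 Mb.
With 7% container overhead: ×1.07.
9,466 Mb ÷ 8 = 1,183 MB → 1.183 GB.

1.18 GB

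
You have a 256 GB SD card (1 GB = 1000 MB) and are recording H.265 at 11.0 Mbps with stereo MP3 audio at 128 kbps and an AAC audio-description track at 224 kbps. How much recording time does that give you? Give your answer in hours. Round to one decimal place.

Audio total: 128 + 224 = 352 kbps = 0.352 Mbps.
Total bitrate: 11.0 + 0.352 = 11.352 Mbps.
Capacity: 256 GB = 2,048,000 Mb.
Recording time: 2,048,000 / 11.352 = 180,409 s ≈ 50.1 hours.

50.1 hours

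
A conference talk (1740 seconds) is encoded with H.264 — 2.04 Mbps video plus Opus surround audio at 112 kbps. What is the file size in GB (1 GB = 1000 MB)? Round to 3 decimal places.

0.468 GB

Audio: 112 kbps = 0.112 Mbps.
Total bitrate: 2.04 + 0.112 = 2.152 Mbps.
Stream data: 2.152 Mbps × 1740 s = 3744.5 Mb.
3,744 Mb ÷ 8 = 468.1 MB → 0.4681 GB.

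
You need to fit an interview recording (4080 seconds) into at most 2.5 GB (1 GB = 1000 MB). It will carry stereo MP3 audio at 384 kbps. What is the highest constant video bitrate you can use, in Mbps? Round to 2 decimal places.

4.52 Mbps

Budget: 2.5 GB = 20000.0 Mb.
Total bitrate budget: 20000.0 Mb / 4080 s = 4.902 Mbps.
Audio: 384 kbps = 0.384 Mbps.
Video: 4.902 − 0.384 = 4.518 Mbps.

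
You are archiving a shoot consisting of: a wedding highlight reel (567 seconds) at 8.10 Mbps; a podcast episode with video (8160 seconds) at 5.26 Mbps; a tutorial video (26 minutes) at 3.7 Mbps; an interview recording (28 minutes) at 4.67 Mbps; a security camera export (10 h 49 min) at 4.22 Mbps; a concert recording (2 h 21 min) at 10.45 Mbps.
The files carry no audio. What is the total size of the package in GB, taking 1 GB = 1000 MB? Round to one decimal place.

39.2 GB

wedding highlight reel: 8.100 Mbps × 567 s = 4592.7 Mb
podcast episode with video: 5.260 Mbps × 8160 s = 42921.6 Mb
tutorial video: 3.700 Mbps × 1560 s = 5772.0 Mb
interview recording: 4.670 Mbps × 1680 s = 7845.6 Mb
security camera export: 4.220 Mbps × 38940 s = 164326.8 Mb
concert recording: 10.450 Mbps × 8460 s = 88407.0 Mb
Total: 313865.7 Mb = 39233.2 MB.
= 39.23 GB.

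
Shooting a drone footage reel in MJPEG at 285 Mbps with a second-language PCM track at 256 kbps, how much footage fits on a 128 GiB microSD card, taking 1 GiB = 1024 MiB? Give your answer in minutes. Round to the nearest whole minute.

Audio: 256 kbps = 0.256 Mbps.
Total bitrate: 285 + 0.256 = 285.256 Mbps.
Capacity: 128 GiB = 1,099,512 Mb.
Recording time: 1,099,512 / 285.256 = 3,854 s ≈ 64.2 minutes.

64 minutes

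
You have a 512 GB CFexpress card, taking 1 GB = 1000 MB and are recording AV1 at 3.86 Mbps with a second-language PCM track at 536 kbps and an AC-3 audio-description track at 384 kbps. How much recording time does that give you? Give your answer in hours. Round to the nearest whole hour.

Audio total: 536 + 384 = 920 kbps = 0.920 Mbps.
Total bitrate: 3.86 + 0.920 = 4.780 Mbps.
Capacity: 512 GB = 4,096,000 Mb.
Recording time: 4,096,000 / 4.780 = 856,904 s ≈ 238 hours.

238 hours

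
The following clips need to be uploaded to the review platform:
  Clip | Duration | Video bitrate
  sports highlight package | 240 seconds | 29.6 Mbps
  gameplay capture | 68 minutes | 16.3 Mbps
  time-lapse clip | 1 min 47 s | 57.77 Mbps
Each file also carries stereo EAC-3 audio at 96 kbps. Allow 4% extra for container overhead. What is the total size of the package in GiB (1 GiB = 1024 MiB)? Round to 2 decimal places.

Audio: 96 kbps = 0.096 Mbps.
sports highlight package: 29.696 Mbps × 240 s × 1.04 = 7412.1 Mb
gameplay capture: 16.396 Mbps × 4080 s × 1.04 = 69571.5 Mb
time-lapse clip: 57.866 Mbps × 107 s × 1.04 = 6439.3 Mb
Total: 83423.0 Mb = 10427.9 MB.
= 9.712 GiB.

9.71 GiB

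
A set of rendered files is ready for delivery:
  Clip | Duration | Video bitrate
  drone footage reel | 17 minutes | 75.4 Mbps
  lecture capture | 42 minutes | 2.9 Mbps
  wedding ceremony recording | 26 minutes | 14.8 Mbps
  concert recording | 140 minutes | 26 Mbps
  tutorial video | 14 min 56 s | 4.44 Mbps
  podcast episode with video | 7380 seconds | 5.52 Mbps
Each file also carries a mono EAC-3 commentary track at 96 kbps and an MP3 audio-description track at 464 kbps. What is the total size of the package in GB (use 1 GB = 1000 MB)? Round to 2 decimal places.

47.83 GB

Audio total: 96 + 464 = 560 kbps = 0.560 Mbps.
drone footage reel: 75.960 Mbps × 1020 s = 77479.2 Mb
lecture capture: 3.460 Mbps × 2520 s = 8719.2 Mb
wedding ceremony recording: 15.360 Mbps × 1560 s = 23961.6 Mb
concert recording: 26.560 Mbps × 8400 s = 223104.0 Mb
tutorial video: 5.000 Mbps × 896 s = 4480.0 Mb
podcast episode with video: 6.080 Mbps × 7380 s = 44870.4 Mb
Total: 382614.4 Mb = 47826.8 MB.
= 47.83 GB.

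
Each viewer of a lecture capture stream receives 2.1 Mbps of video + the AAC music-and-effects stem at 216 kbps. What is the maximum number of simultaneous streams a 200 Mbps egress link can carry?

86

Audio: 216 kbps = 0.216 Mbps.
Per-viewer media rate: 2.316 Mbps.
200 Mbps = 200.0 Mbps; 200.0 / 2.316 = 86.36 → 86 viewers.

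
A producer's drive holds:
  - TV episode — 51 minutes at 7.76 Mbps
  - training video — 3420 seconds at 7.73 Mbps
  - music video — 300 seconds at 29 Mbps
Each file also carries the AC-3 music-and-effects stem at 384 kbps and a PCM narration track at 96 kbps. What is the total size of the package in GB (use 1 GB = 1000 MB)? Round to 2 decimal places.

Audio total: 384 + 96 = 480 kbps = 0.480 Mbps.
TV episode: 8.240 Mbps × 3060 s = 25214.4 Mb
training video: 8.210 Mbps × 3420 s = 28078.2 Mb
music video: 29.480 Mbps × 300 s = 8844.0 Mb
Total: 62136.6 Mb = 7767.1 MB.
= 7.767 GB.

7.77 GB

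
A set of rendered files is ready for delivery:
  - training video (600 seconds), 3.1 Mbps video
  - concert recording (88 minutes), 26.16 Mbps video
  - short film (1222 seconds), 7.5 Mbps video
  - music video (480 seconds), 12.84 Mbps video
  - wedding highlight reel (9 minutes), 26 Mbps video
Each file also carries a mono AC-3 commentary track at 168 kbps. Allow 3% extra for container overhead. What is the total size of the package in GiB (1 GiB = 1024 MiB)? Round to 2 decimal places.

20.47 GiB

Audio: 168 kbps = 0.168 Mbps.
training video: 3.268 Mbps × 600 s × 1.03 = 2019.6 Mb
concert recording: 26.328 Mbps × 5280 s × 1.03 = 143182.2 Mb
short film: 7.668 Mbps × 1222 s × 1.03 = 9651.4 Mb
music video: 13.008 Mbps × 480 s × 1.03 = 6431.2 Mb
wedding highlight reel: 26.168 Mbps × 540 s × 1.03 = 14554.6 Mb
Total: 175839.0 Mb = 21979.9 MB.
= 20.47 GiB.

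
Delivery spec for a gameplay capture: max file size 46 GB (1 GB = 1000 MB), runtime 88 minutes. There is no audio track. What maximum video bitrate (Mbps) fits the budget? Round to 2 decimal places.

Budget: 46 GB = 368000.0 Mb.
88 min = 5280 s
Total bitrate budget: 368000.0 Mb / 5280 s = 69.697 Mbps.

69.70 Mbps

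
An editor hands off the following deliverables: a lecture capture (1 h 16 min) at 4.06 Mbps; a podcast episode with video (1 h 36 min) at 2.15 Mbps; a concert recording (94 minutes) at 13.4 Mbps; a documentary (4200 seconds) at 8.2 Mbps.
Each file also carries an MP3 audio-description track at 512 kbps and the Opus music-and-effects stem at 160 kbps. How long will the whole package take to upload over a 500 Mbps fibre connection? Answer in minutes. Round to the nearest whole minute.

5 minutes

Audio total: 512 + 160 = 672 kbps = 0.672 Mbps.
lecture capture: 4.732 Mbps × 4560 s = 21577.9 Mb
podcast episode with video: 2.822 Mbps × 5760 s = 16254.7 Mb
concert recording: 14.072 Mbps × 5640 s = 79366.1 Mb
documentary: 8.872 Mbps × 4200 s = 37262.4 Mb
Total: 154461.1 Mb = 19307.6 MB.
At 500 Mbps: 154461.1 / 500 = 309 s ≈ 5.15 minutes.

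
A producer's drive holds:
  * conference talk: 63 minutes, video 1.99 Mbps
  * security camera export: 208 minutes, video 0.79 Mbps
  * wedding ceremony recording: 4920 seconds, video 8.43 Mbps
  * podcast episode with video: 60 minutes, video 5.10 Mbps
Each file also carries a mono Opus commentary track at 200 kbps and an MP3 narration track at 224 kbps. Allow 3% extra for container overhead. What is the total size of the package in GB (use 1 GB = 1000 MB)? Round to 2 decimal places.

Audio total: 200 + 224 = 424 kbps = 0.424 Mbps.
conference talk: 2.414 Mbps × 3780 s × 1.03 = 9398.7 Mb
security camera export: 1.214 Mbps × 12480 s × 1.03 = 15605.2 Mb
wedding ceremony recording: 8.854 Mbps × 4920 s × 1.03 = 44868.5 Mb
podcast episode with video: 5.524 Mbps × 3600 s × 1.03 = 20483.0 Mb
Total: 90355.4 Mb = 11294.4 MB.
= 11.29 GB.

11.29 GB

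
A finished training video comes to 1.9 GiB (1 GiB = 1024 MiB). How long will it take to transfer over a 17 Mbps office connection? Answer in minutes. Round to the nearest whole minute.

16 minutes

File: 1.9 GiB = 16320.9 Mb.
At 17 Mbps: 16320.9 / 17 = 960.1 s ≈ 16 minutes.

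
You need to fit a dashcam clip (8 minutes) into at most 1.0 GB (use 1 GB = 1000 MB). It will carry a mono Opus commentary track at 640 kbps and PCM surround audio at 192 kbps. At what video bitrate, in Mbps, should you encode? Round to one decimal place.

Budget: 1.0 GB = 8000.0 Mb.
8 min = 480 s
Total bitrate budget: 8000.0 Mb / 480 s = 16.667 Mbps.
Audio total: 640 + 192 = 832 kbps = 0.832 Mbps.
Video: 16.667 − 0.832 = 15.835 Mbps.

15.8 Mbps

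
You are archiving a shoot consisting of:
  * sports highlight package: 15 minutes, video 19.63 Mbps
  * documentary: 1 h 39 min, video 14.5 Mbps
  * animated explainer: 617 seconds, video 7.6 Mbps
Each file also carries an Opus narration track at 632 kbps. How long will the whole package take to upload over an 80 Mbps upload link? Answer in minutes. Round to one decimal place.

23.6 minutes

Audio: 632 kbps = 0.632 Mbps.
sports highlight package: 20.262 Mbps × 900 s = 18235.8 Mb
documentary: 15.132 Mbps × 5940 s = 89884.1 Mb
animated explainer: 8.232 Mbps × 617 s = 5079.1 Mb
Total: 113199.0 Mb = 14149.9 MB.
At 80 Mbps: 113199.0 / 80 = 1415 s ≈ 23.6 minutes.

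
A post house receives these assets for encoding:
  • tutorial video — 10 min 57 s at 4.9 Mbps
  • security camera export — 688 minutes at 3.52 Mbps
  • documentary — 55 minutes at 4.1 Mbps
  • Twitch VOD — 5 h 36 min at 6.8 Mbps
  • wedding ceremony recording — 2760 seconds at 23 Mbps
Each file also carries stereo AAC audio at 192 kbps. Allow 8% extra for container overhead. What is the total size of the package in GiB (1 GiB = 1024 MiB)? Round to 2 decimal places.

Audio: 192 kbps = 0.192 Mbps.
tutorial video: 5.092 Mbps × 657 s × 1.08 = 3613.1 Mb
security camera export: 3.712 Mbps × 41280 s × 1.08 = 165489.9 Mb
documentary: 4.292 Mbps × 3300 s × 1.08 = 15296.7 Mb
Twitch VOD: 6.992 Mbps × 20160 s × 1.08 = 152235.4 Mb
wedding ceremony recording: 23.192 Mbps × 2760 s × 1.08 = 69130.7 Mb
Total: 405765.8 Mb = 50720.7 MB.
= 47.24 GiB.

47.24 GiB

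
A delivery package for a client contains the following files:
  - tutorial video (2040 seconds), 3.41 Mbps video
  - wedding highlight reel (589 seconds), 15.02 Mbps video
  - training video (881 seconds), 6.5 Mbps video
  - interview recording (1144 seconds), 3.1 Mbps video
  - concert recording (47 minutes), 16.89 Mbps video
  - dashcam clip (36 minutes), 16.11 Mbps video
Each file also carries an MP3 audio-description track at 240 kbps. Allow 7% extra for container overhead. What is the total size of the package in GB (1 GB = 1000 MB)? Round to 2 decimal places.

14.69 GB

Audio: 240 kbps = 0.240 Mbps.
tutorial video: 3.650 Mbps × 2040 s × 1.07 = 7967.2 Mb
wedding highlight reel: 15.260 Mbps × 589 s × 1.07 = 9617.3 Mb
training video: 6.740 Mbps × 881 s × 1.07 = 6353.6 Mb
interview recording: 3.340 Mbps × 1144 s × 1.07 = 4088.4 Mb
concert recording: 17.130 Mbps × 2820 s × 1.07 = 51688.1 Mb
dashcam clip: 16.350 Mbps × 2160 s × 1.07 = 37788.1 Mb
Total: 117502.7 Mb = 14687.8 MB.
= 14.69 GB.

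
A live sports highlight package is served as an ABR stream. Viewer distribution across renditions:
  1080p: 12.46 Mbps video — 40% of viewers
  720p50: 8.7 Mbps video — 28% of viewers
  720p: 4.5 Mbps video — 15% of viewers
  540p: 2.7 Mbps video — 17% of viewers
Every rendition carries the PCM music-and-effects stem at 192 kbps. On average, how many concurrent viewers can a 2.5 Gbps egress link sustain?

Audio: 192 kbps = 0.192 Mbps.
Average per-viewer bitrate: 0.40×12.652 + 0.28×8.892 + 0.15×4.692 + 0.17×2.892 = 8.746 Mbps.
2.5 Gbps = 2,500 Mbps; 2,500 / 8.746 = 285.84 → 285.

285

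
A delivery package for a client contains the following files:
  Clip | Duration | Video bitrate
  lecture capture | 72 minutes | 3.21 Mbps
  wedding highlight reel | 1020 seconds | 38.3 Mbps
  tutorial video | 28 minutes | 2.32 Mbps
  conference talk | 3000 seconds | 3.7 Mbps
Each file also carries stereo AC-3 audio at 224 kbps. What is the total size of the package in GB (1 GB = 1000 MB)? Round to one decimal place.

8.8 GB

Audio: 224 kbps = 0.224 Mbps.
lecture capture: 3.434 Mbps × 4320 s = 14834.9 Mb
wedding highlight reel: 38.524 Mbps × 1020 s = 39294.5 Mb
tutorial video: 2.544 Mbps × 1680 s = 4273.9 Mb
conference talk: 3.924 Mbps × 3000 s = 11772.0 Mb
Total: 70175.3 Mb = 8771.9 MB.
= 8.772 GB.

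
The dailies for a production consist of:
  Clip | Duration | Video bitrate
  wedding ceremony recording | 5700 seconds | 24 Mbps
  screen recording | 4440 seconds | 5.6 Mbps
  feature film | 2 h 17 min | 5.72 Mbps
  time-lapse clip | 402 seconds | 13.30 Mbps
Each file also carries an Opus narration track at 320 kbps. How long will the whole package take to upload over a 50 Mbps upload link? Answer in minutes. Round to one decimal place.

73.3 minutes

Audio: 320 kbps = 0.320 Mbps.
wedding ceremony recording: 24.320 Mbps × 5700 s = 138624.0 Mb
screen recording: 5.920 Mbps × 4440 s = 26284.8 Mb
feature film: 6.040 Mbps × 8220 s = 49648.8 Mb
time-lapse clip: 13.620 Mbps × 402 s = 5475.2 Mb
Total: 220032.8 Mb = 27504.1 MB.
At 50 Mbps: 220032.8 / 50 = 4401 s ≈ 73.3 minutes.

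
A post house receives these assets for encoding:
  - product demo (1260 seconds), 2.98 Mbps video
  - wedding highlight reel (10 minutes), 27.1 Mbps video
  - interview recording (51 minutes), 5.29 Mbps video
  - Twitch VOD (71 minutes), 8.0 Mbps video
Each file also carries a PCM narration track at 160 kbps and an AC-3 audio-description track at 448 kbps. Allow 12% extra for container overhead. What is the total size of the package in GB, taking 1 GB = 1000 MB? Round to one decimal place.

Audio total: 160 + 448 = 608 kbps = 0.608 Mbps.
product demo: 3.588 Mbps × 1260 s × 1.12 = 5063.4 Mb
wedding highlight reel: 27.708 Mbps × 600 s × 1.12 = 18619.8 Mb
interview recording: 5.898 Mbps × 3060 s × 1.12 = 20213.6 Mb
Twitch VOD: 8.608 Mbps × 4260 s × 1.12 = 41070.5 Mb
Total: 84967.3 Mb = 10620.9 MB.
= 10.62 GB.

10.6 GB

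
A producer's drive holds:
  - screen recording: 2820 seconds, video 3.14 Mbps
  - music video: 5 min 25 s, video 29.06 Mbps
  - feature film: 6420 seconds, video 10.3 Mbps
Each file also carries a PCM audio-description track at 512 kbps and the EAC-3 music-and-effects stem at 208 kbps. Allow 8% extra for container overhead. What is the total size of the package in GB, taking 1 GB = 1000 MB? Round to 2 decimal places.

12.33 GB

Audio total: 512 + 208 = 720 kbps = 0.720 Mbps.
screen recording: 3.860 Mbps × 2820 s × 1.08 = 11756.0 Mb
music video: 29.780 Mbps × 325 s × 1.08 = 10452.8 Mb
feature film: 11.020 Mbps × 6420 s × 1.08 = 76408.3 Mb
Total: 98617.1 Mb = 12327.1 MB.
= 12.33 GB.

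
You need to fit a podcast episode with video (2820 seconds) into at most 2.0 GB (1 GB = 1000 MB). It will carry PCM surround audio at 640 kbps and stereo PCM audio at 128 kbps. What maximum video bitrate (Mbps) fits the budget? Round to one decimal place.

Budget: 2.0 GB = 16000.0 Mb.
Total bitrate budget: 16000.0 Mb / 2820 s = 5.674 Mbps.
Audio total: 640 + 128 = 768 kbps = 0.768 Mbps.
Video: 5.674 − 0.768 = 4.906 Mbps.

4.9 Mbps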